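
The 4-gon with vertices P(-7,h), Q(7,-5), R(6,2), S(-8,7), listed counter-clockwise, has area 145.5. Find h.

-7

Write out the shoelace sum; only the two edges meeting at P involve h:
2·Area = [((-8)·h − (-7)·7) + ((-7)·(-5) − 7·h)] + 102
       = -15·h + 186 = 291
⇒ h = -7.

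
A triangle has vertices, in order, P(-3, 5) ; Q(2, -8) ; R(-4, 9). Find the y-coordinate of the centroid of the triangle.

2

Apply the surveyor's formula. First the cross-terms c_i = x_i·y_{i+1} − x_{i+1}·y_i:
  14, -14, 7  ⇒  2A = 7, A = 3.5.
Then Σ (y_i + y_{i+1})·c_i = 42, so ȳ = 42 / (6·3.5) = 2.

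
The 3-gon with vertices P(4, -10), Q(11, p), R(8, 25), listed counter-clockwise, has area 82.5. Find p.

The doubled signed area Σ (x_i y_{i+1} − x_{i+1} y_i) is linear in p.
With p=0 it equals 205; the coefficient of p is -4 (from the two edges through Q).
So -4·p + 205 = 2·82.5 = 165 ⇒ p = 10.

10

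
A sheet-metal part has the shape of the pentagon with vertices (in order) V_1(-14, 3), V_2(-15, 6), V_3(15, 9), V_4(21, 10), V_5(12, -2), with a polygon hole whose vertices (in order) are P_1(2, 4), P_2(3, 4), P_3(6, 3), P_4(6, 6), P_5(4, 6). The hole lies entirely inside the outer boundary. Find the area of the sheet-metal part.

Outer boundary:
Apply Gauss's area formula: 2A = Σ (x_i·y_{i+1} − x_{i+1}·y_i), indices taken mod 5.
Cross-terms: -39, -225, -39, -162, 8  ⇒  Σ = -457
Area = |Σ|/2 = 228.5.
Hole:
P_1→P_2: (2)(4) − (3)(4) = -4
P_2→P_3: (3)(3) − (6)(4) = -15
P_3→P_4: (6)(6) − (6)(3) = 18
P_4→P_5: (6)(6) − (4)(6) = 12
P_5→P_1: (4)(4) − (2)(6) = 4
Σ = 15
Area = |Σ|/2 = 7.5.
Net area = 228.5 − 7.5 = 221.

221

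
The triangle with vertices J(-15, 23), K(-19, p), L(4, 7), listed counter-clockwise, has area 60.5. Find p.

The doubled signed area Σ (x_i y_{i+1} − x_{i+1} y_i) is linear in p.
With p=0 it equals 501; the coefficient of p is -19 (from the two edges through K).
So -19·p + 501 = 2·60.5 = 121 ⇒ p = 20.

20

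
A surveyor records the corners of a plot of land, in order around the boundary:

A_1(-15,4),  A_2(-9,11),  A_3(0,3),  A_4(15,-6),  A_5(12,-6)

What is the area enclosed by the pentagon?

Cross-terms: -129, -27, -45, -18, -42  ⇒  Σ = -261
Area = |Σ|/2 = 130.5.

130.5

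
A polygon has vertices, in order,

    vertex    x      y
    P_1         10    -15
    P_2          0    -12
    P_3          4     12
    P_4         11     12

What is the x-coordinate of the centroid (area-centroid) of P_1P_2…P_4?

131/21

Apply Gauss's area formula. First the cross-terms c_i = x_i·y_{i+1} − x_{i+1}·y_i:
  -120, 48, -84, -285  ⇒  2A = -441, A = -220.5.
Then Σ (x_i + x_{i+1})·c_i = -8253, so x̄ = -8253 / (6·(-220.5)) = 131/21.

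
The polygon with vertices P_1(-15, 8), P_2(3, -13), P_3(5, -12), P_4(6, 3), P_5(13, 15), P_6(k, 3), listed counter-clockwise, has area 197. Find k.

Write out the shoelace sum; only the two edges meeting at P_6 involve k:
2·Area = [(13·3 − k·15) + (k·8 − (-15)·3)] + 338
       = -7·k + 422 = 394
⇒ k = 4.

4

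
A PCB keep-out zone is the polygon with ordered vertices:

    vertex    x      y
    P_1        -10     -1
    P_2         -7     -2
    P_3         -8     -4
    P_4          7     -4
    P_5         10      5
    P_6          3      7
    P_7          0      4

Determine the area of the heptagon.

Apply the shoelace formula: 2A = Σ (x_i·y_{i+1} − x_{i+1}·y_i), indices taken mod 7.
P_1→P_2: (-10)(-2) − (-7)(-1) = 13
P_2→P_3: (-7)(-4) − (-8)(-2) = 12
P_3→P_4: (-8)(-4) − (7)(-4) = 60
P_4→P_5: (7)(5) − (10)(-4) = 75
P_5→P_6: (10)(7) − (3)(5) = 55
P_6→P_7: (3)(4) − (0)(7) = 12
P_7→P_1: (0)(-1) − (-10)(4) = 40
Σ = 267
Area = |Σ|/2 = 133.5.

133.5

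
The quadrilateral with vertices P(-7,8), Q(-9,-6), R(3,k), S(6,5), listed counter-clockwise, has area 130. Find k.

-2

The doubled signed area Σ (x_i y_{i+1} − x_{i+1} y_i) is linear in k.
With k=0 it equals 230; the coefficient of k is -15 (from the two edges through R).
So -15·k + 230 = 2·130 = 260 ⇒ k = -2.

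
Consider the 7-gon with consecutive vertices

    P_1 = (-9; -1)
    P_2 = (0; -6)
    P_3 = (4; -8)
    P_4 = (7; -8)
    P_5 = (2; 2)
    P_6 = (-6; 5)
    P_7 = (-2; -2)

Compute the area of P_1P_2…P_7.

Apply the shoelace (surveyor's) formula: 2A = Σ (x_i·y_{i+1} − x_{i+1}·y_i), indices taken mod 7.
Σ = (54) + (24) + (24) + (30) + (22) + (22) + (-16) = 160
Area = |Σ|/2 = 80.

80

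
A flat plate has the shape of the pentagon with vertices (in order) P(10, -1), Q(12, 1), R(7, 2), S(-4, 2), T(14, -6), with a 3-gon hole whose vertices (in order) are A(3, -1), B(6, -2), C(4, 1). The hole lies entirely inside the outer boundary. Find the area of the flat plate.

Outer boundary:
Σ = (22) + (17) + (22) + (-4) + (46) = 103
Area = |Σ|/2 = 51.5.
Hole:
Σ = (0) + (14) + (-7) = 7
Area = |Σ|/2 = 3.5.
Net area = 51.5 − 3.5 = 48.

48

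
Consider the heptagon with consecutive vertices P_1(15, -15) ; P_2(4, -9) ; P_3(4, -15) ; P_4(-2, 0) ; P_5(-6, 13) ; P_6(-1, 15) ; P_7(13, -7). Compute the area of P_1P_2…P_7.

255

Σ = (-75) + (-24) + (-30) + (-26) + (-77) + (-188) + (-90) = -510
Area = |Σ|/2 = 255.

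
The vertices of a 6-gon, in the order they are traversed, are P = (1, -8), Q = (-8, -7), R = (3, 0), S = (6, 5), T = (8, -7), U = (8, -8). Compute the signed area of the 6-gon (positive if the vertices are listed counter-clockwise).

-90.5

Apply the surveyor's formula: 2A = Σ (x_i·y_{i+1} − x_{i+1}·y_i), indices taken mod 6.
Cross-terms: -71, 21, 15, -82, -8, -56  ⇒  Σ = -181
Signed area = Σ/2 = -90.5 (negative ⇒ clockwise traversal).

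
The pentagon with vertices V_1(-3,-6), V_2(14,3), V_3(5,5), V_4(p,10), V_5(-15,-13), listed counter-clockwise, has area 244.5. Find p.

Write out the shoelace sum; only the two edges meeting at V_4 involve p:
2·Area = [(5·10 − p·5) + (p·(-13) − (-15)·10)] + 181
       = -18·p + 381 = 489
⇒ p = -6.

-6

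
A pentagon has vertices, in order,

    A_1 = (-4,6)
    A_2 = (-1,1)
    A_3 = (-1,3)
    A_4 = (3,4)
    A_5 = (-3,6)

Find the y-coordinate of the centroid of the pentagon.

287/69

Apply the shoelace formula. First the cross-terms c_i = x_i·y_{i+1} − x_{i+1}·y_i:
  2, -2, -13, 30, 6  ⇒  2A = 23, A = 11.5.
Then Σ (y_i + y_{i+1})·c_i = 287, so ȳ = 287 / (6·11.5) = 287/69.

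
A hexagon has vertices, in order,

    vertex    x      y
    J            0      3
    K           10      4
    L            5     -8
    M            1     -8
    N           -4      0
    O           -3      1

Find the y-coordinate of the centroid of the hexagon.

-34/23

Apply the shoelace (surveyor's) formula. First the cross-terms c_i = x_i·y_{i+1} − x_{i+1}·y_i:
  -30, -100, -32, -32, -4, -9  ⇒  2A = -207, A = -103.5.
Then Σ (y_i + y_{i+1})·c_i = 918, so ȳ = 918 / (6·(-103.5)) = -34/23.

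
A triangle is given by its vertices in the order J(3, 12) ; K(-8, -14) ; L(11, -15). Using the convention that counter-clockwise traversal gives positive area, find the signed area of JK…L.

Apply the shoelace (surveyor's) formula: 2A = Σ (x_i·y_{i+1} − x_{i+1}·y_i), indices taken mod 3.
Cross-terms: 54, 274, 177  ⇒  Σ = 505
Signed area = Σ/2 = 252.5 (positive ⇒ counter-clockwise traversal).

252.5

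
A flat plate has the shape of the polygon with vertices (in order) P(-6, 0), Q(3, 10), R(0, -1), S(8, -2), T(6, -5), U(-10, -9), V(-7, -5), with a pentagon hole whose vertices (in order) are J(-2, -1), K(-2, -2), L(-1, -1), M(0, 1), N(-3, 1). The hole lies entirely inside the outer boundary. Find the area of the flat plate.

Outer boundary:
Σ = (-60) + (-3) + (8) + (-28) + (-104) + (-13) + (-30) = -230
Area = |Σ|/2 = 115.
Hole:
J→K: (-2)(-2) − (-2)(-1) = 2
K→L: (-2)(-1) − (-1)(-2) = 0
L→M: (-1)(1) − (0)(-1) = -1
M→N: (0)(1) − (-3)(1) = 3
N→J: (-3)(-1) − (-2)(1) = 5
Σ = 9
Area = |Σ|/2 = 4.5.
Net area = 115 − 4.5 = 110.5.

110.5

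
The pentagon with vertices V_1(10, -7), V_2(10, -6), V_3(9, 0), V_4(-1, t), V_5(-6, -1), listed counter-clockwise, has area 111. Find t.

7

Write out the shoelace sum; only the two edges meeting at V_4 involve t:
2·Area = [(9·t − (-1)·0) + ((-1)·(-1) − (-6)·t)] + 116
       = 15·t + 117 = 222
⇒ t = 7.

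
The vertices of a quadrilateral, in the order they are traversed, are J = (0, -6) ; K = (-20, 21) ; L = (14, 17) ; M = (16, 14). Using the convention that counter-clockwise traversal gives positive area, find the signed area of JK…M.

-463

Σ = (-120) + (-634) + (-76) + (-96) = -926
Signed area = Σ/2 = -463 (negative ⇒ clockwise traversal).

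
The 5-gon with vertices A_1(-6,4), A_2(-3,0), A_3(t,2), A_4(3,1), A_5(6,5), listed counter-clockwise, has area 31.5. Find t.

The doubled signed area Σ (x_i y_{i+1} − x_{i+1} y_i) is linear in t.
With t=0 it equals 63; the coefficient of t is 1 (from the two edges through A_3).
So 1·t + 63 = 2·31.5 = 63 ⇒ t = 0.

0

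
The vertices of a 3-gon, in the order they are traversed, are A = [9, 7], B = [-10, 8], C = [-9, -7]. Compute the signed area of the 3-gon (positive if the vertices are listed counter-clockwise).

Apply the shoelace (surveyor's) formula: 2A = Σ (x_i·y_{i+1} − x_{i+1}·y_i), indices taken mod 3.
Σ = (142) + (142) + (0) = 284
Signed area = Σ/2 = 142 (positive ⇒ counter-clockwise traversal).

142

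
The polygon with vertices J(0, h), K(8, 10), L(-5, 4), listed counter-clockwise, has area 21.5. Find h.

3

Write out the shoelace sum; only the two edges meeting at J involve h:
2·Area = [((-5)·h − 0·4) + (0·10 − 8·h)] + 82
       = -13·h + 82 = 43
⇒ h = 3.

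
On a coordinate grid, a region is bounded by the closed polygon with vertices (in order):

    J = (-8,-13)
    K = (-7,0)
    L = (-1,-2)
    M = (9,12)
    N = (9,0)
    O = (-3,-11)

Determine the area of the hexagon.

Apply the surveyor's formula: 2A = Σ (x_i·y_{i+1} − x_{i+1}·y_i), indices taken mod 6.
Σ = (-91) + (14) + (6) + (-108) + (-99) + (-49) = -327
Area = |Σ|/2 = 163.5.

163.5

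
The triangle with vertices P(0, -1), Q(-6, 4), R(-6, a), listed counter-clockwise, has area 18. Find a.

Write out the shoelace sum; only the two edges meeting at R involve a:
2·Area = [((-6)·a − (-6)·4) + ((-6)·(-1) − 0·a)] + -6
       = -6·a + 24 = 36
⇒ a = -2.

-2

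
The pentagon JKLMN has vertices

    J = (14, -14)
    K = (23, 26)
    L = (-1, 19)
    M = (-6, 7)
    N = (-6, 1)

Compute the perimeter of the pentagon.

|JK| = √((9)² + (40)²) = √1681 = 41
|KL| = √((-24)² + (-7)²) = √625 = 25
|LM| = √((-5)² + (-12)²) = √169 = 13
|MN| = √((0)² + (-6)²) = √36 = 6
|NJ| = √((20)² + (-15)²) = √625 = 25
Perimeter = 41 + 25 + 13 + 6 + 25 = 110.

110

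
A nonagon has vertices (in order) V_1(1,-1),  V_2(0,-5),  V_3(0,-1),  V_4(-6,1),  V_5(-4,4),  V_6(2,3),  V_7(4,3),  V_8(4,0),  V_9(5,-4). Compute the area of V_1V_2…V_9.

Apply the shoelace (surveyor's) formula: 2A = Σ (x_i·y_{i+1} − x_{i+1}·y_i), indices taken mod 9.
Cross-terms: -5, 0, -6, -20, -20, -6, -12, -16, -1  ⇒  Σ = -86
Area = |Σ|/2 = 43.

43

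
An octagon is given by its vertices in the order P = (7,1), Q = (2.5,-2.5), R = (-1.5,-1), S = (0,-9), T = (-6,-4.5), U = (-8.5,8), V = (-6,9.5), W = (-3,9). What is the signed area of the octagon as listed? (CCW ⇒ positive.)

-138.625

Apply the shoelace formula: 2A = Σ (x_i·y_{i+1} − x_{i+1}·y_i), indices taken mod 8.
Σ = (-20) + (-6.25) + (13.5) + (-54) + (-86.25) + (-32.75) + (-25.5) + (-66) = -277.25
Signed area = Σ/2 = -138.625 (negative ⇒ clockwise traversal).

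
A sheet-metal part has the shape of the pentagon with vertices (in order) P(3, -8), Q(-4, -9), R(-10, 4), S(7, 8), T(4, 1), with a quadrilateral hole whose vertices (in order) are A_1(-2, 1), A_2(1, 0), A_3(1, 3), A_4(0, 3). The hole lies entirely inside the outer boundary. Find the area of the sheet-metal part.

Outer boundary:
Cross-terms: -59, -106, -108, -25, -35  ⇒  Σ = -333
Area = |Σ|/2 = 166.5.
Hole:
Apply the shoelace formula: 2A = Σ (x_i·y_{i+1} − x_{i+1}·y_i), indices taken mod 4.
Cross-terms: -1, 3, 3, 6  ⇒  Σ = 11
Area = |Σ|/2 = 5.5.
Net area = 166.5 − 5.5 = 161.

161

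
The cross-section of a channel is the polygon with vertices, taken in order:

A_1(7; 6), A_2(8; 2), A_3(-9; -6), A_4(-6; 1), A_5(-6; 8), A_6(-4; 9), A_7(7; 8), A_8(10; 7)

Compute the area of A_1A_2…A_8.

A_1→A_2: (7)(2) − (8)(6) = -34
A_2→A_3: (8)(-6) − (-9)(2) = -30
A_3→A_4: (-9)(1) − (-6)(-6) = -45
A_4→A_5: (-6)(8) − (-6)(1) = -42
A_5→A_6: (-6)(9) − (-4)(8) = -22
A_6→A_7: (-4)(8) − (7)(9) = -95
A_7→A_8: (7)(7) − (10)(8) = -31
A_8→A_1: (10)(6) − (7)(7) = 11
Σ = -288
Area = |Σ|/2 = 144.

144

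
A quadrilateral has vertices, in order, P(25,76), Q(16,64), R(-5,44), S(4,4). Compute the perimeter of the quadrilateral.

|PQ| = √((-9)² + (-12)²) = √225 = 15
|QR| = √((-21)² + (-20)²) = √841 = 29
|RS| = √((9)² + (-40)²) = √1681 = 41
|SP| = √((21)² + (72)²) = √5625 = 75
Perimeter = 15 + 29 + 41 + 75 = 160.

160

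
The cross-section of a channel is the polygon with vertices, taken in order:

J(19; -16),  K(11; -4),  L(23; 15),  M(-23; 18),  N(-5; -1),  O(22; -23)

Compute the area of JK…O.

J→K: (19)(-4) − (11)(-16) = 100
K→L: (11)(15) − (23)(-4) = 257
L→M: (23)(18) − (-23)(15) = 759
M→N: (-23)(-1) − (-5)(18) = 113
N→O: (-5)(-23) − (22)(-1) = 137
O→J: (22)(-16) − (19)(-23) = 85
Σ = 1451
Area = |Σ|/2 = 725.5.

725.5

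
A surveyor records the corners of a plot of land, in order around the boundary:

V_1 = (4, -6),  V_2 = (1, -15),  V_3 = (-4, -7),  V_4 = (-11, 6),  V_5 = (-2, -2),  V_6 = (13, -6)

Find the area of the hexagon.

102

Apply the shoelace formula: 2A = Σ (x_i·y_{i+1} − x_{i+1}·y_i), indices taken mod 6.
Σ = (-54) + (-67) + (-101) + (34) + (38) + (-54) = -204
Area = |Σ|/2 = 102.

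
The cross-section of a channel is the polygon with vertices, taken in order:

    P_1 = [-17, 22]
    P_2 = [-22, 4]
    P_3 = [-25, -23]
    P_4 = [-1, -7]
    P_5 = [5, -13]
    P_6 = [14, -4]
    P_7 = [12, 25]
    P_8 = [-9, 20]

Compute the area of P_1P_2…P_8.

1194.5

Apply the shoelace (surveyor's) formula: 2A = Σ (x_i·y_{i+1} − x_{i+1}·y_i), indices taken mod 8.
Cross-terms: 416, 606, 152, 48, 162, 398, 465, 142  ⇒  Σ = 2389
Area = |Σ|/2 = 1194.5.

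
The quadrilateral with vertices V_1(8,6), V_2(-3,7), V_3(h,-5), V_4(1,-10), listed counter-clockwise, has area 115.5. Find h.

The doubled signed area Σ (x_i y_{i+1} − x_{i+1} y_i) is linear in h.
With h=0 it equals 180; the coefficient of h is -17 (from the two edges through V_3).
So -17·h + 180 = 2·115.5 = 231 ⇒ h = -3.

-3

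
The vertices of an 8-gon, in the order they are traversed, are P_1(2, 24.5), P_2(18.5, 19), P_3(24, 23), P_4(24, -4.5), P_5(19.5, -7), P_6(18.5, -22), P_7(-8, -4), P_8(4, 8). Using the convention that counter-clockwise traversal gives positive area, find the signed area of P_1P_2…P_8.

Cross-terms: -415.25, -30.5, -660, -80.25, -299.5, -250, -48, 82  ⇒  Σ = -1701.5
Signed area = Σ/2 = -850.75 (negative ⇒ clockwise traversal).

-850.75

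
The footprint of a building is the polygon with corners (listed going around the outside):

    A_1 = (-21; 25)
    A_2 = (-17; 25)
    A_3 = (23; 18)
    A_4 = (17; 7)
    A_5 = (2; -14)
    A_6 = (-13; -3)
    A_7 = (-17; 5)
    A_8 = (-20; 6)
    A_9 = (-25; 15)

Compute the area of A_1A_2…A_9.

Σ = (-100) + (-881) + (-145) + (-252) + (-188) + (-116) + (-2) + (-150) + (-310) = -2144
Area = |Σ|/2 = 1072.

1072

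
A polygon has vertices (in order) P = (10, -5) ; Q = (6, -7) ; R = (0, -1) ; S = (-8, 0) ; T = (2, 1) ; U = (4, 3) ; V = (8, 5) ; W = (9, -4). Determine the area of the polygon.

Apply the shoelace (surveyor's) formula: 2A = Σ (x_i·y_{i+1} − x_{i+1}·y_i), indices taken mod 8.
P→Q: (10)(-7) − (6)(-5) = -40
Q→R: (6)(-1) − (0)(-7) = -6
R→S: (0)(0) − (-8)(-1) = -8
S→T: (-8)(1) − (2)(0) = -8
T→U: (2)(3) − (4)(1) = 2
U→V: (4)(5) − (8)(3) = -4
V→W: (8)(-4) − (9)(5) = -77
W→P: (9)(-5) − (10)(-4) = -5
Σ = -146
Area = |Σ|/2 = 73.

73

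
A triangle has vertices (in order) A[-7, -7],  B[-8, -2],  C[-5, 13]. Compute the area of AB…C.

15

Cross-terms: -42, -114, 126  ⇒  Σ = -30
Area = |Σ|/2 = 15.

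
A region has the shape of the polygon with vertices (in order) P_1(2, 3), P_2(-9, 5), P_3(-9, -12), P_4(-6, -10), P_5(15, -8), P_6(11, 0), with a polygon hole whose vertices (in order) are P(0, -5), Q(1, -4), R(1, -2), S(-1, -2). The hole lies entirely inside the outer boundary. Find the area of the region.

259.5

Outer boundary:
Apply the shoelace formula: 2A = Σ (x_i·y_{i+1} − x_{i+1}·y_i), indices taken mod 6.
Σ = (37) + (153) + (18) + (198) + (88) + (33) = 527
Area = |Σ|/2 = 263.5.
Hole:
Apply the shoelace formula: 2A = Σ (x_i·y_{i+1} − x_{i+1}·y_i), indices taken mod 4.
Σ = (5) + (2) + (-4) + (5) = 8
Area = |Σ|/2 = 4.
Net area = 263.5 − 4 = 259.5.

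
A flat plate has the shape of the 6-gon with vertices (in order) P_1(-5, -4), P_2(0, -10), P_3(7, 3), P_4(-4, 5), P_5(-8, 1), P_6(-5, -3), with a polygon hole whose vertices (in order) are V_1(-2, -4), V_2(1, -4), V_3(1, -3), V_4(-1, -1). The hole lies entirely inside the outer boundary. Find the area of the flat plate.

113

Outer boundary:
Apply Gauss's area formula: 2A = Σ (x_i·y_{i+1} − x_{i+1}·y_i), indices taken mod 6.
Cross-terms: 50, 70, 47, 36, 29, 5  ⇒  Σ = 237
Area = |Σ|/2 = 118.5.
Hole:
Σ = (12) + (1) + (-4) + (2) = 11
Area = |Σ|/2 = 5.5.
Net area = 118.5 − 5.5 = 113.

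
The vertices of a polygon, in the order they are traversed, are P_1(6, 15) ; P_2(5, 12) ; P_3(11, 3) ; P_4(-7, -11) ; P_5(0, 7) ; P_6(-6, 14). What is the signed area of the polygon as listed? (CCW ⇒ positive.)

-200.5

Cross-terms: -3, -117, -100, -49, 42, -174  ⇒  Σ = -401
Signed area = Σ/2 = -200.5 (negative ⇒ clockwise traversal).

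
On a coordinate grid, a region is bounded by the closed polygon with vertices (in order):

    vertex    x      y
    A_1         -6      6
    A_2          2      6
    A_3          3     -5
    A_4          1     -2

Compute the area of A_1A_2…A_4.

Apply the surveyor's formula: 2A = Σ (x_i·y_{i+1} − x_{i+1}·y_i), indices taken mod 4.
Σ = (-48) + (-28) + (-1) + (-6) = -83
Area = |Σ|/2 = 41.5.

41.5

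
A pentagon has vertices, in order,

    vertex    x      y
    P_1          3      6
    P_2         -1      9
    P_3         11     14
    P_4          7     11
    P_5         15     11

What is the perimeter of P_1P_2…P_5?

|P_1P_2| = √((-4)² + (3)²) = √25 = 5
|P_2P_3| = √((12)² + (5)²) = √169 = 13
|P_3P_4| = √((-4)² + (-3)²) = √25 = 5
|P_4P_5| = √((8)² + (0)²) = √64 = 8
|P_5P_1| = √((-12)² + (-5)²) = √169 = 13
Perimeter = 5 + 13 + 5 + 8 + 13 = 44.

44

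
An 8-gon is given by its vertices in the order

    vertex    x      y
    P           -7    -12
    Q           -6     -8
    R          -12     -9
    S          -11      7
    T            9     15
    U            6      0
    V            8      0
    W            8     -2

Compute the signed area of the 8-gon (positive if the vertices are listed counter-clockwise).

-342.5

Σ = (-16) + (-42) + (-183) + (-228) + (-90) + (0) + (-16) + (-110) = -685
Signed area = Σ/2 = -342.5 (negative ⇒ clockwise traversal).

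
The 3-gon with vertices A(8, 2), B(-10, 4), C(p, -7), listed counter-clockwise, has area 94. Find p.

-5

Write out the shoelace sum; only the two edges meeting at C involve p:
2·Area = [((-10)·(-7) − p·4) + (p·2 − 8·(-7))] + 52
       = -2·p + 178 = 188
⇒ p = -5.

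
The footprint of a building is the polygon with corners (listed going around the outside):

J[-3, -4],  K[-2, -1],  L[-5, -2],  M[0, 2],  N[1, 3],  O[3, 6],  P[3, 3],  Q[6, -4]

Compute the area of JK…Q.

48

Apply the surveyor's formula: 2A = Σ (x_i·y_{i+1} − x_{i+1}·y_i), indices taken mod 8.
Σ = (-5) + (-1) + (-10) + (-2) + (-3) + (-9) + (-30) + (-36) = -96
Area = |Σ|/2 = 48.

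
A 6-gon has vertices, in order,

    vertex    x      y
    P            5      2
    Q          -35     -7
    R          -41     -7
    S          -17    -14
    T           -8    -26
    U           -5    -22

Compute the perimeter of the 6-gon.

|PQ| = √((-40)² + (-9)²) = √1681 = 41
|QR| = √((-6)² + (0)²) = √36 = 6
|RS| = √((24)² + (-7)²) = √625 = 25
|ST| = √((9)² + (-12)²) = √225 = 15
|TU| = √((3)² + (4)²) = √25 = 5
|UP| = √((10)² + (24)²) = √676 = 26
Perimeter = 41 + 6 + 25 + 15 + 5 + 26 = 118.

118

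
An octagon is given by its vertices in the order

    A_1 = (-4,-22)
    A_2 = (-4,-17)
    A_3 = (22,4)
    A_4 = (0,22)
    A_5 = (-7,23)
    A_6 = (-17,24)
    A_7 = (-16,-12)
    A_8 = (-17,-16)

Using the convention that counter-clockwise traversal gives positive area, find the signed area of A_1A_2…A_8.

A_1→A_2: (-4)(-17) − (-4)(-22) = -20
A_2→A_3: (-4)(4) − (22)(-17) = 358
A_3→A_4: (22)(22) − (0)(4) = 484
A_4→A_5: (0)(23) − (-7)(22) = 154
A_5→A_6: (-7)(24) − (-17)(23) = 223
A_6→A_7: (-17)(-12) − (-16)(24) = 588
A_7→A_8: (-16)(-16) − (-17)(-12) = 52
A_8→A_1: (-17)(-22) − (-4)(-16) = 310
Σ = 2149
Signed area = Σ/2 = 1074.5 (positive ⇒ counter-clockwise traversal).

1074.5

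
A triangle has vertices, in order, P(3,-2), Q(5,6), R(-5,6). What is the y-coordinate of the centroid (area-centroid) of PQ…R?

10/3

Apply Gauss's area formula. First the cross-terms c_i = x_i·y_{i+1} − x_{i+1}·y_i:
  28, 60, -8  ⇒  2A = 80, A = 40.
Then Σ (y_i + y_{i+1})·c_i = 800, so ȳ = 800 / (6·40) = 10/3.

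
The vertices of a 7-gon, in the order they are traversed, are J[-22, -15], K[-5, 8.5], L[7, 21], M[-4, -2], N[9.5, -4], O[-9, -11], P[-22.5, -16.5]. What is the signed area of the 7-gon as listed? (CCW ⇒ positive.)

Apply the shoelace formula: 2A = Σ (x_i·y_{i+1} − x_{i+1}·y_i), indices taken mod 7.
Σ = (-262) + (-164.5) + (70) + (35) + (-140.5) + (-99) + (-25.5) = -586.5
Signed area = Σ/2 = -293.25 (negative ⇒ clockwise traversal).

-293.25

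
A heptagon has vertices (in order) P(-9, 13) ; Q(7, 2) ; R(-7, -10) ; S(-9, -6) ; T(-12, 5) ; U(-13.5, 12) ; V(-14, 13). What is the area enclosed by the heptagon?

Apply the shoelace formula: 2A = Σ (x_i·y_{i+1} − x_{i+1}·y_i), indices taken mod 7.
Σ = (-109) + (-56) + (-48) + (-117) + (-76.5) + (-7.5) + (-65) = -479
Area = |Σ|/2 = 239.5.

239.5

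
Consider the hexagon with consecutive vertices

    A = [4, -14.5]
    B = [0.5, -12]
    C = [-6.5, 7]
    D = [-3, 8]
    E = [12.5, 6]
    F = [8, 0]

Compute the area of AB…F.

214.125

A→B: (4)(-12) − (0.5)(-14.5) = -40.75
B→C: (0.5)(7) − (-6.5)(-12) = -74.5
C→D: (-6.5)(8) − (-3)(7) = -31
D→E: (-3)(6) − (12.5)(8) = -118
E→F: (12.5)(0) − (8)(6) = -48
F→A: (8)(-14.5) − (4)(0) = -116
Σ = -428.25
Area = |Σ|/2 = 214.125.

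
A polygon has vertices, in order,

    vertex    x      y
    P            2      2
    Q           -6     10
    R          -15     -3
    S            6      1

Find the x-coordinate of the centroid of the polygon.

-1201/213

Apply the surveyor's formula. First the cross-terms c_i = x_i·y_{i+1} − x_{i+1}·y_i:
  32, 168, 3, 10  ⇒  2A = 213, A = 106.5.
Then Σ (x_i + x_{i+1})·c_i = -3603, so x̄ = -3603 / (6·106.5) = -1201/213.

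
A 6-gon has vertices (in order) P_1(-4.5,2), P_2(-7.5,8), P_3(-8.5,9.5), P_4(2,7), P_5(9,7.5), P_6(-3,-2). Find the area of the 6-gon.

80.625

Σ = (-21) + (-3.25) + (-78.5) + (-48) + (4.5) + (-15) = -161.25
Area = |Σ|/2 = 80.625.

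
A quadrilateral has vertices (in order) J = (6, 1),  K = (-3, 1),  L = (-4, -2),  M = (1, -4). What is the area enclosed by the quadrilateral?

31

Apply Gauss's area formula: 2A = Σ (x_i·y_{i+1} − x_{i+1}·y_i), indices taken mod 4.
J→K: (6)(1) − (-3)(1) = 9
K→L: (-3)(-2) − (-4)(1) = 10
L→M: (-4)(-4) − (1)(-2) = 18
M→J: (1)(1) − (6)(-4) = 25
Σ = 62
Area = |Σ|/2 = 31.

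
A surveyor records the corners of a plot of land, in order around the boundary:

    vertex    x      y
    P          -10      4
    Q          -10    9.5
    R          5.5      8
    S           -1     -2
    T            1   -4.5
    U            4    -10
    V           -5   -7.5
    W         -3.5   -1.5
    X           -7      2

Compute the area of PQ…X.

Apply the surveyor's formula: 2A = Σ (x_i·y_{i+1} − x_{i+1}·y_i), indices taken mod 9.
Cross-terms: -55, -132.25, -3, 6.5, 8, -80, -18.75, -17.5, -8  ⇒  Σ = -300
Area = |Σ|/2 = 150.

150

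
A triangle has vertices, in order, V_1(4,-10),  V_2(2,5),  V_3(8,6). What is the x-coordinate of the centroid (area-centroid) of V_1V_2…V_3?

Apply Gauss's area formula. First the cross-terms c_i = x_i·y_{i+1} − x_{i+1}·y_i:
  40, -28, -104  ⇒  2A = -92, A = -46.
Then Σ (x_i + x_{i+1})·c_i = -1288, so x̄ = -1288 / (6·(-46)) = 14/3.

14/3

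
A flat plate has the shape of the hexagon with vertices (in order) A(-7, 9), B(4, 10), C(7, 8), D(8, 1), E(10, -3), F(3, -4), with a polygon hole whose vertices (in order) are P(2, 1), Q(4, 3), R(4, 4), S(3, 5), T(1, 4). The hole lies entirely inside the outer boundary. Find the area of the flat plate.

Outer boundary:
Apply the shoelace formula: 2A = Σ (x_i·y_{i+1} − x_{i+1}·y_i), indices taken mod 6.
Σ = (-106) + (-38) + (-57) + (-34) + (-31) + (-1) = -267
Area = |Σ|/2 = 133.5.
Hole:
Apply the shoelace formula: 2A = Σ (x_i·y_{i+1} − x_{i+1}·y_i), indices taken mod 5.
Cross-terms: 2, 4, 8, 7, -7  ⇒  Σ = 14
Area = |Σ|/2 = 7.
Net area = 133.5 − 7 = 126.5.

126.5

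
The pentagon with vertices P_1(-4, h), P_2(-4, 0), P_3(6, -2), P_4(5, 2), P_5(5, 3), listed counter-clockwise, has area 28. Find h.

1

Write out the shoelace sum; only the two edges meeting at P_1 involve h:
2·Area = [(5·h − (-4)·3) + ((-4)·0 − (-4)·h)] + 35
       = 9·h + 47 = 56
⇒ h = 1.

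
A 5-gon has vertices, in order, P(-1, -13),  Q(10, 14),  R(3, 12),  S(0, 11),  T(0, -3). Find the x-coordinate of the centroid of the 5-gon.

Apply the shoelace (surveyor's) formula. First the cross-terms c_i = x_i·y_{i+1} − x_{i+1}·y_i:
  116, 78, 33, 0, -3  ⇒  2A = 224, A = 112.
Then Σ (x_i + x_{i+1})·c_i = 2160, so x̄ = 2160 / (6·112) = 45/14.

45/14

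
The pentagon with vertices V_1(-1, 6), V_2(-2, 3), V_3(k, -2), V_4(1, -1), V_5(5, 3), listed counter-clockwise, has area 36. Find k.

Write out the shoelace sum; only the two edges meeting at V_3 involve k:
2·Area = [((-2)·(-2) − k·3) + (k·(-1) − 1·(-2))] + 50
       = -4·k + 56 = 72
⇒ k = -4.

-4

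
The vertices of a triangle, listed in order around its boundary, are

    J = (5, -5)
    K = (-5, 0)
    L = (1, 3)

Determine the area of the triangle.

Apply the surveyor's formula: 2A = Σ (x_i·y_{i+1} − x_{i+1}·y_i), indices taken mod 3.
J→K: (5)(0) − (-5)(-5) = -25
K→L: (-5)(3) − (1)(0) = -15
L→J: (1)(-5) − (5)(3) = -20
Σ = -60
Area = |Σ|/2 = 30.

30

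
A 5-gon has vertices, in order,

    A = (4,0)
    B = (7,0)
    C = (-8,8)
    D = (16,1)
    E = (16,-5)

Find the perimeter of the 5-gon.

|AB| = √((3)² + (0)²) = √9 = 3
|BC| = √((-15)² + (8)²) = √289 = 17
|CD| = √((24)² + (-7)²) = √625 = 25
|DE| = √((0)² + (-6)²) = √36 = 6
|EA| = √((-12)² + (5)²) = √169 = 13
Perimeter = 3 + 17 + 25 + 6 + 13 = 64.

64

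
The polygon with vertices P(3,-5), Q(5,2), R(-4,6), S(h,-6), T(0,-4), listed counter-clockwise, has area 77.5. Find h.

-5

Write out the shoelace sum; only the two edges meeting at S involve h:
2·Area = [((-4)·(-6) − h·6) + (h·(-4) − 0·(-6))] + 81
       = -10·h + 105 = 155
⇒ h = -5.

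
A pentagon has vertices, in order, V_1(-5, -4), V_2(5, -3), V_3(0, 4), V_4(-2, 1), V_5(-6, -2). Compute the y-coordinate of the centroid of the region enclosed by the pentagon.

-31/29

Apply the shoelace formula. First the cross-terms c_i = x_i·y_{i+1} − x_{i+1}·y_i:
  35, 20, 8, 10, 14  ⇒  2A = 87, A = 43.5.
Then Σ (y_i + y_{i+1})·c_i = -279, so ȳ = -279 / (6·43.5) = -31/29.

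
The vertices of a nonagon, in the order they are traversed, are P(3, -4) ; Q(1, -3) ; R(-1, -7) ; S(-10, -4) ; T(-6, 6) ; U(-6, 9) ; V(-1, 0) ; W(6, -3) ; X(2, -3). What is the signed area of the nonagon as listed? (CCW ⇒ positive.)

Cross-terms: -5, -10, -66, -84, -18, 9, 3, -12, 1  ⇒  Σ = -182
Signed area = Σ/2 = -91 (negative ⇒ clockwise traversal).

-91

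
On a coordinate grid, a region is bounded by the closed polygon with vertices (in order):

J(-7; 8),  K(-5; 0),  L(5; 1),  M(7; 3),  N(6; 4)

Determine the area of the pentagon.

Apply Gauss's area formula: 2A = Σ (x_i·y_{i+1} − x_{i+1}·y_i), indices taken mod 5.
J→K: (-7)(0) − (-5)(8) = 40
K→L: (-5)(1) − (5)(0) = -5
L→M: (5)(3) − (7)(1) = 8
M→N: (7)(4) − (6)(3) = 10
N→J: (6)(8) − (-7)(4) = 76
Σ = 129
Area = |Σ|/2 = 64.5.

64.5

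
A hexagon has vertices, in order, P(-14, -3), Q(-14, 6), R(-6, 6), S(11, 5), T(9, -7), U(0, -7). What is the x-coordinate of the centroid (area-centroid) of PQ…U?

-113/79

Apply the shoelace formula. First the cross-terms c_i = x_i·y_{i+1} − x_{i+1}·y_i:
  -126, -48, -96, -122, -63, -98  ⇒  2A = -553, A = -276.5.
Then Σ (x_i + x_{i+1})·c_i = 2373, so x̄ = 2373 / (6·(-276.5)) = -113/79.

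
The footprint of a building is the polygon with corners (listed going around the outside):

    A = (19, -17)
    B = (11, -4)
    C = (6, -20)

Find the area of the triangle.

Apply the shoelace formula: 2A = Σ (x_i·y_{i+1} − x_{i+1}·y_i), indices taken mod 3.
Cross-terms: 111, -196, 278  ⇒  Σ = 193
Area = |Σ|/2 = 96.5.

96.5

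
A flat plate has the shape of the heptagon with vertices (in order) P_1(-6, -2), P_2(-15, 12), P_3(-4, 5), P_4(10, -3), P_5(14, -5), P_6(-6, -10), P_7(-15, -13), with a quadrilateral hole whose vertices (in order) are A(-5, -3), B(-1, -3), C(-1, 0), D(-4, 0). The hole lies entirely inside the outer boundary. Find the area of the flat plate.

222

Outer boundary:
Apply the shoelace (surveyor's) formula: 2A = Σ (x_i·y_{i+1} − x_{i+1}·y_i), indices taken mod 7.
P_1→P_2: (-6)(12) − (-15)(-2) = -102
P_2→P_3: (-15)(5) − (-4)(12) = -27
P_3→P_4: (-4)(-3) − (10)(5) = -38
P_4→P_5: (10)(-5) − (14)(-3) = -8
P_5→P_6: (14)(-10) − (-6)(-5) = -170
P_6→P_7: (-6)(-13) − (-15)(-10) = -72
P_7→P_1: (-15)(-2) − (-6)(-13) = -48
Σ = -465
Area = |Σ|/2 = 232.5.
Hole:
A→B: (-5)(-3) − (-1)(-3) = 12
B→C: (-1)(0) − (-1)(-3) = -3
C→D: (-1)(0) − (-4)(0) = 0
D→A: (-4)(-3) − (-5)(0) = 12
Σ = 21
Area = |Σ|/2 = 10.5.
Net area = 232.5 − 10.5 = 222.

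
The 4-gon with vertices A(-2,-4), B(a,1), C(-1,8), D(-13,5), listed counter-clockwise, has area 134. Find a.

The doubled signed area Σ (x_i y_{i+1} − x_{i+1} y_i) is linear in a.
With a=0 it equals 160; the coefficient of a is 12 (from the two edges through B).
So 12·a + 160 = 2·134 = 268 ⇒ a = 9.

9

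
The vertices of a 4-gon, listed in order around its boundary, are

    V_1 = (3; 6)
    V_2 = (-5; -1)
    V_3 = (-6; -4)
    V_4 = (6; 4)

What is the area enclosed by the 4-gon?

Apply the surveyor's formula: 2A = Σ (x_i·y_{i+1} − x_{i+1}·y_i), indices taken mod 4.
Σ = (27) + (14) + (0) + (24) = 65
Area = |Σ|/2 = 32.5.

32.5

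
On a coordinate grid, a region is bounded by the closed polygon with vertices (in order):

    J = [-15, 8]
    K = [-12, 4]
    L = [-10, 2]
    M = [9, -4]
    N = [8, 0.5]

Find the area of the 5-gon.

Apply the surveyor's formula: 2A = Σ (x_i·y_{i+1} − x_{i+1}·y_i), indices taken mod 5.
Σ = (36) + (16) + (22) + (36.5) + (71.5) = 182
Area = |Σ|/2 = 91.

91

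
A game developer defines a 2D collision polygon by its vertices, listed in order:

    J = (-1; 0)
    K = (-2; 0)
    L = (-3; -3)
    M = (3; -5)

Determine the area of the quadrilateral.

12.5

Apply the shoelace (surveyor's) formula: 2A = Σ (x_i·y_{i+1} − x_{i+1}·y_i), indices taken mod 4.
Σ = (0) + (6) + (24) + (-5) = 25
Area = |Σ|/2 = 12.5.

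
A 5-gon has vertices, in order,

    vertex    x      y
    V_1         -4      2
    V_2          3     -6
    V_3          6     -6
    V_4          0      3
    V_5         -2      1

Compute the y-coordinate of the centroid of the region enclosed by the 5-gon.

-53/30

Apply the shoelace (surveyor's) formula. First the cross-terms c_i = x_i·y_{i+1} − x_{i+1}·y_i:
  18, 18, 18, 6, 0  ⇒  2A = 60, A = 30.
Then Σ (y_i + y_{i+1})·c_i = -318, so ȳ = -318 / (6·30) = -53/30.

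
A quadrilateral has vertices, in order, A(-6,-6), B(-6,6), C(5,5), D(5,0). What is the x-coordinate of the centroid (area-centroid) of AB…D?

-64/51

Apply Gauss's area formula. First the cross-terms c_i = x_i·y_{i+1} − x_{i+1}·y_i:
  -72, -60, -25, -30  ⇒  2A = -187, A = -93.5.
Then Σ (x_i + x_{i+1})·c_i = 704, so x̄ = 704 / (6·(-93.5)) = -64/51.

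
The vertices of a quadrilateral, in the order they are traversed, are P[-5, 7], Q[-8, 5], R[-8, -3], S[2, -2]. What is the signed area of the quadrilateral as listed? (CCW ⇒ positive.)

60.5

Apply the shoelace (surveyor's) formula: 2A = Σ (x_i·y_{i+1} − x_{i+1}·y_i), indices taken mod 4.
P→Q: (-5)(5) − (-8)(7) = 31
Q→R: (-8)(-3) − (-8)(5) = 64
R→S: (-8)(-2) − (2)(-3) = 22
S→P: (2)(7) − (-5)(-2) = 4
Σ = 121
Signed area = Σ/2 = 60.5 (positive ⇒ counter-clockwise traversal).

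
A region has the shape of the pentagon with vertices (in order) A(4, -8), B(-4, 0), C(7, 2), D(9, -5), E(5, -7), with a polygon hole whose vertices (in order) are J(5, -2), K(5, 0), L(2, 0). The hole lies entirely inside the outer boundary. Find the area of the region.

Outer boundary:
Apply the shoelace (surveyor's) formula: 2A = Σ (x_i·y_{i+1} − x_{i+1}·y_i), indices taken mod 5.
Σ = (-32) + (-8) + (-53) + (-38) + (-12) = -143
Area = |Σ|/2 = 71.5.
Hole:
Apply the shoelace (surveyor's) formula: 2A = Σ (x_i·y_{i+1} − x_{i+1}·y_i), indices taken mod 3.
J→K: (5)(0) − (5)(-2) = 10
K→L: (5)(0) − (2)(0) = 0
L→J: (2)(-2) − (5)(0) = -4
Σ = 6
Area = |Σ|/2 = 3.
Net area = 71.5 − 3 = 68.5.

68.5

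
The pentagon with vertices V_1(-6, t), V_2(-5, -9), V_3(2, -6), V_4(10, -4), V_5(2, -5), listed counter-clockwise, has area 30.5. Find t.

-3

The doubled signed area Σ (x_i y_{i+1} − x_{i+1} y_i) is linear in t.
With t=0 it equals 82; the coefficient of t is 7 (from the two edges through V_1).
So 7·t + 82 = 2·30.5 = 61 ⇒ t = -3.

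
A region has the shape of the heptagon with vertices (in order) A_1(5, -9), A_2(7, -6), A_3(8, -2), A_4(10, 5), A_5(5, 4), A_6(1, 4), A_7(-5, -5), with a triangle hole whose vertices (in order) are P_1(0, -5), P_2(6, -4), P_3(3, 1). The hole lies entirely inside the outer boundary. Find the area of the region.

105

Outer boundary:
Apply Gauss's area formula: 2A = Σ (x_i·y_{i+1} − x_{i+1}·y_i), indices taken mod 7.
Cross-terms: 33, 34, 60, 15, 16, 15, 70  ⇒  Σ = 243
Area = |Σ|/2 = 121.5.
Hole:
Σ = (30) + (18) + (-15) = 33
Area = |Σ|/2 = 16.5.
Net area = 121.5 − 16.5 = 105.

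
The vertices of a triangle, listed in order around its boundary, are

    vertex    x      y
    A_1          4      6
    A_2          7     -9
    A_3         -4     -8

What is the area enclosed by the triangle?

Apply Gauss's area formula: 2A = Σ (x_i·y_{i+1} − x_{i+1}·y_i), indices taken mod 3.
Σ = (-78) + (-92) + (8) = -162
Area = |Σ|/2 = 81.

81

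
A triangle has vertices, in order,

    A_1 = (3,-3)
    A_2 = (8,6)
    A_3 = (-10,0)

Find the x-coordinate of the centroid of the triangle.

1/3

Apply Gauss's area formula. First the cross-terms c_i = x_i·y_{i+1} − x_{i+1}·y_i:
  42, 60, 30  ⇒  2A = 132, A = 66.
Then Σ (x_i + x_{i+1})·c_i = 132, so x̄ = 132 / (6·66) = 1/3.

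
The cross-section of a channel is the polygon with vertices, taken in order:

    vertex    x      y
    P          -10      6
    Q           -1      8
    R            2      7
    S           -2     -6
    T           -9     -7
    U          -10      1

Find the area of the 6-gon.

132

Cross-terms: -74, -23, 2, -40, -79, -50  ⇒  Σ = -264
Area = |Σ|/2 = 132.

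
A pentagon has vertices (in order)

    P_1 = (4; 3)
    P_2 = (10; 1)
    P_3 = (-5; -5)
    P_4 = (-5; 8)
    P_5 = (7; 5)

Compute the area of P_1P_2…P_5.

Apply Gauss's area formula: 2A = Σ (x_i·y_{i+1} − x_{i+1}·y_i), indices taken mod 5.
Cross-terms: -26, -45, -65, -81, 1  ⇒  Σ = -216
Area = |Σ|/2 = 108.

108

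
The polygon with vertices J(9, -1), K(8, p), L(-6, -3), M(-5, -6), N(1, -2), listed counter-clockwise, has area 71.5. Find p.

The doubled signed area Σ (x_i y_{i+1} − x_{i+1} y_i) is linear in p.
With p=0 it equals 38; the coefficient of p is 15 (from the two edges through K).
So 15·p + 38 = 2·71.5 = 143 ⇒ p = 7.

7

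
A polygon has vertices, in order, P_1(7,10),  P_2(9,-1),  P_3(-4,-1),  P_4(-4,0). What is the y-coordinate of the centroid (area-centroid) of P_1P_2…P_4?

Apply the shoelace (surveyor's) formula. First the cross-terms c_i = x_i·y_{i+1} − x_{i+1}·y_i:
  -97, -13, -4, -40  ⇒  2A = -154, A = -77.
Then Σ (y_i + y_{i+1})·c_i = -1243, so ȳ = -1243 / (6·(-77)) = 113/42.

113/42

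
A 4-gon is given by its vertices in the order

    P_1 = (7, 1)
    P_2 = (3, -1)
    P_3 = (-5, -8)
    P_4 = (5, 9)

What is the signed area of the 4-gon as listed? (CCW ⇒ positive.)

Apply Gauss's area formula: 2A = Σ (x_i·y_{i+1} − x_{i+1}·y_i), indices taken mod 4.
Σ = (-10) + (-29) + (-5) + (-58) = -102
Signed area = Σ/2 = -51 (negative ⇒ clockwise traversal).

-51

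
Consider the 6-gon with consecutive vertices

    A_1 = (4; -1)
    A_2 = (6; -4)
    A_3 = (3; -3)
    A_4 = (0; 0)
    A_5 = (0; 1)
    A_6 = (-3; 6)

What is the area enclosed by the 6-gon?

17

Σ = (-10) + (-6) + (0) + (0) + (3) + (-21) = -34
Area = |Σ|/2 = 17.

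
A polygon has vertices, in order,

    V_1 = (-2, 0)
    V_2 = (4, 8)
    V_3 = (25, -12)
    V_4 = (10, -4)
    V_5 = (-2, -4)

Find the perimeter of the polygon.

|V_1V_2| = √((6)² + (8)²) = √100 = 10
|V_2V_3| = √((21)² + (-20)²) = √841 = 29
|V_3V_4| = √((-15)² + (8)²) = √289 = 17
|V_4V_5| = √((-12)² + (0)²) = √144 = 12
|V_5V_1| = √((0)² + (4)²) = √16 = 4
Perimeter = 10 + 29 + 17 + 12 + 4 = 72.

72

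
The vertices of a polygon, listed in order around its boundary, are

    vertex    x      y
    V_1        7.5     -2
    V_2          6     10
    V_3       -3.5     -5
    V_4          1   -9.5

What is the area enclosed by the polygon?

Σ = (87) + (5) + (38.25) + (69.25) = 199.5
Area = |Σ|/2 = 99.75.

99.75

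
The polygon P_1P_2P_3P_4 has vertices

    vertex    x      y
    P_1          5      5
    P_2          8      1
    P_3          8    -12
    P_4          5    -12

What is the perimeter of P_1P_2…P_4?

|P_1P_2| = √((3)² + (-4)²) = √25 = 5
|P_2P_3| = √((0)² + (-13)²) = √169 = 13
|P_3P_4| = √((-3)² + (0)²) = √9 = 3
|P_4P_1| = √((0)² + (17)²) = √289 = 17
Perimeter = 5 + 13 + 3 + 17 = 38.

38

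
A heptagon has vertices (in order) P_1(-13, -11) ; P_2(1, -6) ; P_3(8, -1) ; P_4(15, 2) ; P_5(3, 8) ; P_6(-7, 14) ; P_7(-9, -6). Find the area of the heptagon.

284

Apply the shoelace (surveyor's) formula: 2A = Σ (x_i·y_{i+1} − x_{i+1}·y_i), indices taken mod 7.
Σ = (89) + (47) + (31) + (114) + (98) + (168) + (21) = 568
Area = |Σ|/2 = 284.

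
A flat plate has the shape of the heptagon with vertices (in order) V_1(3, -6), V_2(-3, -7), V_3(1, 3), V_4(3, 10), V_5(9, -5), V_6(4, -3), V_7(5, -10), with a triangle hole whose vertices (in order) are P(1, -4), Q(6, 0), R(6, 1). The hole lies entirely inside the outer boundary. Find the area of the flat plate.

Outer boundary:
Apply the shoelace (surveyor's) formula: 2A = Σ (x_i·y_{i+1} − x_{i+1}·y_i), indices taken mod 7.
V_1→V_2: (3)(-7) − (-3)(-6) = -39
V_2→V_3: (-3)(3) − (1)(-7) = -2
V_3→V_4: (1)(10) − (3)(3) = 1
V_4→V_5: (3)(-5) − (9)(10) = -105
V_5→V_6: (9)(-3) − (4)(-5) = -7
V_6→V_7: (4)(-10) − (5)(-3) = -25
V_7→V_1: (5)(-6) − (3)(-10) = 0
Σ = -177
Area = |Σ|/2 = 88.5.
Hole:
Cross-terms: 24, 6, -25  ⇒  Σ = 5
Area = |Σ|/2 = 2.5.
Net area = 88.5 − 2.5 = 86.

86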